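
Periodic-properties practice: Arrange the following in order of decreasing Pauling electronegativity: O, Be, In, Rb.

O, In, Be, Rb

Be is in period 2, group 2; O is in period 2, group 16; Rb is in period 5, group 1; In is in period 5, group 13.
Atoms toward the upper right of the periodic table pull bonding electrons most strongly.
Neither a single period nor a single group — weigh both effects.
Be > Rb: relative to Rb, both the across-period and down-group shifts push Be's electronegativity up.
In > Be: the two effects oppose for this pair; the across-period effect wins (1.78 vs 1.57).
O > In: both effects reinforce here, so O is clearly the higher of the two.
Tabulated electronegativity (Pauling): Be 1.57, O 3.44, Rb 0.82, In 1.78.
So from highest to lowest: O > In > Be > Rb.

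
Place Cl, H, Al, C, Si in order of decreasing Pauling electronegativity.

Cl > C > H > Si > Al

Smaller atoms with higher effective nuclear charge are more electronegative.
These span different periods and groups, so the two trends combine.
Si > Al: Si lies to the right of Al in period 3, so the across-period effect alone puts Si higher.
H > Si: period and group pull opposite ways; the down-group shift dominates (2.20 vs 1.90).
C > H: period and group pull opposite ways; the across-period shift dominates (2.55 vs 2.20).
Cl > C: the two effects oppose for this pair; the across-period effect wins (3.16 vs 2.55).
Approximate values (Pauling): H 2.20, C 2.55, Al 1.61, Si 1.90, Cl 3.16.
So from highest to lowest: Cl > C > H > Si > Al.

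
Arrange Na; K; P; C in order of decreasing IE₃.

Na, C, K, P

After 2 electrons have been removed, what remains? Na²⁺ is already 1 electron into the core; K²⁺ is already 1 electron into the core; P²⁺ still has 3 valence electrons; C²⁺ still has 2 valence electrons.
Usually core removal costs more than valence removal, but here the competition is close: a tightly held n=2 valence electron can cost more to remove than an n=3 core electron, so the actual values have to decide it.
Valence configurations: P²⁺ [Ne]3s²3p¹, C²⁺ [He]2s².
Approximate IE_3 values (kJ/mol): Na 6910, K 4420, P 2914, C 4620.
Overall IE_3 order: P < K < C < Na.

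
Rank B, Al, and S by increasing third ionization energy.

The third ionization energy removes an electron from the +2 ion. For each element: B²⁺ still has 1 valence electron; Al²⁺ still has 1 valence electron; S²⁺ still has 4 valence electrons.
All are still removing valence electrons, so compare the +2 ions as you would atoms: IE_3 generally rises across a period (higher Z_eff) and falls down a group (larger shell), subject to the usual subshell exceptions.
Valence configurations: B²⁺ [He]2s¹, Al²⁺ [Ne]3s¹, S²⁺ [Ne]3s²3p².
Approximate IE_3 values (kJ/mol): B 3660, Al 2745, S 3357.
Putting it together, IE_3: Al < S < B.

Al < S < B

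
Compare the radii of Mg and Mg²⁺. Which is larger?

Mg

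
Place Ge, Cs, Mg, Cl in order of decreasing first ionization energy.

Cl > Ge > Mg > Cs

Mg is in period 3, group 2; Cl is in period 3, group 17; Ge is in period 4, group 14; Cs is in period 6, group 1.
First ionization energy rises across a period (greater Z_eff holds electrons more tightly) and falls down a group (valence electrons are farther from the nucleus).
Neither a single period nor a single group — weigh both effects.
Mg > Cs: both effects reinforce here, so Mg is clearly the higher of the two.
Ge > Mg: the two effects oppose for this pair; the across-period effect wins (762 vs 738 kJ/mol).
Cl > Ge: both effects reinforce here, so Cl is clearly the higher of the two.
For reference (kJ/mol): Mg 738, Cl 1251, Ge 762, Cs 376.
So from highest to lowest: Cl > Ge > Mg > Cs.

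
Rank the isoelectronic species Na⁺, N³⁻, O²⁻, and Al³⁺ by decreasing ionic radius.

N³⁻, O²⁻, Na⁺, Al³⁺

All of these have 10 electrons, so size is governed by nuclear charge alone: the more protons, the stronger the pull on the same electron cloud, and the smaller the ion.
Nuclear charges: Al³⁺ (Z=13), Na⁺ (Z=11), O²⁻ (Z=8), N³⁻ (Z=7).
Largest to smallest: N³⁻ > O²⁻ > Na⁺ > Al³⁺.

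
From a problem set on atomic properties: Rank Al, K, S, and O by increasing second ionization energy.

IE_2 is the cost of taking one more electron from the +1 cation: Al⁺ still has 2 valence electrons; K⁺ is the bare [Ar] core; S⁺ still has 5 valence electrons; O⁺ still has 5 valence electrons.
Usually core removal costs more than valence removal, but here the competition is close: a tightly held n=2 valence electron can cost more to remove than an n=3 core electron, so the actual values have to decide it.
Valence configurations: Al⁺ [Ne]3s², S⁺ [Ne]3s²3p³, O⁺ [He]2s²2p³.
Tabulated IE_2 (kJ/mol): Al 1817, K 3052, S 2252, O 3388.
Hence IE_2: Al < S < K < O.

Al < S < K < O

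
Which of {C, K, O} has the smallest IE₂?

C

IE_2 is the cost of taking one more electron from the +1 cation: C⁺ still has 3 valence electrons; K⁺ is the bare [Ar] core; O⁺ still has 5 valence electrons.
Usually core removal costs more than valence removal, but here the competition is close: a tightly held n=2 valence electron can cost more to remove than an n=3 core electron, so the actual values have to decide it.
Valence configurations: C⁺ [He]2s²2p¹, O⁺ [He]2s²2p³.
Tabulated IE_2 (kJ/mol): C 2353, K 3052, O 3388.
Hence IE_2: C < K < O.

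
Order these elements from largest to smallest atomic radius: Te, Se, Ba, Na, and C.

C is in period 2, group 14; Na is in period 3, group 1; Se is in period 4, group 16; Te is in period 5, group 16; Ba is in period 6, group 2.
Moving right in a period, electrons are added to the same shell under a stronger nuclear pull, so atoms get smaller; moving down, a new shell is opened and atoms get larger.
These span different periods and groups, so the two trends combine.
Se > C: period and group pull opposite ways; the down-group shift dominates (116 vs 75 pm).
Te > Se: Te sits below Se in group 16, so the down-group effect alone puts Te larger.
Na > Te: period and group pull opposite ways; the across-period shift dominates (155 vs 136 pm).
Ba > Na: the two effects oppose for this pair; the down-group effect wins (196 vs 155 pm).
Approximate values (pm): C 75, Na 155, Se 116, Te 136, Ba 196.
So from largest to smallest: Ba > Na > Te > Se > C.

Ba > Na > Te > Se > C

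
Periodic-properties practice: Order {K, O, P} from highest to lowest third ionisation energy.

After 2 electrons have been removed, what remains? K²⁺ is already 1 electron into the core; O²⁺ still has 4 valence electrons; P²⁺ still has 3 valence electrons.
Usually core removal costs more than valence removal, but here the competition is close: a tightly held n=2 valence electron can cost more to remove than an n=3 core electron, so the actual values have to decide it.
Valence configurations: O²⁺ [He]2s²2p², P²⁺ [Ne]3s²3p¹.
Tabulated IE_3 (kJ/mol): K 4420, O 5300, P 2914.
Hence IE_3: P < K < O.

O > K > P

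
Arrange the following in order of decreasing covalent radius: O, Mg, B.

B is in period 2, group 13; O is in period 2, group 16; Mg is in period 3, group 2.
Radius decreases left→right (rising Z_eff, same n) and increases top→bottom (higher n).
Neither a single period nor a single group — weigh both effects.
B > O: B lies to the left of O in period 2, so the across-period effect alone puts B larger.
Mg > B: both effects reinforce here, so Mg is clearly the larger of the two.
Tabulated atomic radius (pm): B 85, O 63, Mg 139.
So from largest to smallest: Mg > B > O.

Mg, B, O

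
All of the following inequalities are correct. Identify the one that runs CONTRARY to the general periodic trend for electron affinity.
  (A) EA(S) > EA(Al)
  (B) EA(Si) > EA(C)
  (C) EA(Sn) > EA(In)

(B)

The general trend: electron affinity increases across a period and decreases down a group.
(A) S (period 3, group 16) vs Al (period 3, group 13): the stated order agrees with the simple trend.
(B) Si (period 3, group 14) vs C (period 2, group 14): the stated order contradicts the simple trend.
(C) Sn (period 5, group 14) vs In (period 5, group 13): the stated order agrees with the simple trend.
The exception is (B): Si's larger, more diffuse 3p orbitals accept an added electron slightly more readily than C's compact 2p.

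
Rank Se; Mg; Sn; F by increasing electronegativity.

Mg, Sn, Se, F

EN rises left→right (higher Z_eff, smaller atoms) and falls top→bottom (larger, more shielded atoms).
Neither a single period nor a single group — weigh both effects.
Sn > Mg: period and group pull opposite ways; the across-period shift dominates (1.96 vs 1.31).
Se > Sn: relative to Sn, both the across-period and down-group shifts push Se's electronegativity up.
F > Se: both effects reinforce here, so F is clearly the higher of the two.
For reference (Pauling): F 3.98, Mg 1.31, Se 2.55, Sn 1.96.
So from lowest to highest: Mg < Sn < Se < F.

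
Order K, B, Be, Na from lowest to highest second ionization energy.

After 1 electron has been removed, what remains? K⁺ is the bare [Ar] core; B⁺ still has 2 valence electrons; Be⁺ still has 1 valence electron; Na⁺ is the bare [Ne] core.
Core electrons are held far more tightly than valence electrons, so K and Na top the IE_2 order.
Valence configurations: B⁺ [He]2s², Be⁺ [He]2s¹.
Tabulated IE_2 (kJ/mol): K 3052, B 2427, Be 1757, Na 4562.
Hence IE_2: Be < B < K < Na.

Be < B < K < Na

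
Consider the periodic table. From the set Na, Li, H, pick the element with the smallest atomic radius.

H is in period 1, group 1; Li is in period 2, group 1; Na is in period 3, group 1.
Across a period the added protons contract the valence shell; down a group each new principal shell makes the atom larger.
All are in group 1, so atomic radius increases down the group.
The smallest atomic radius among these belongs to H.

H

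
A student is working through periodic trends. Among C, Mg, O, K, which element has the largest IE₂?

O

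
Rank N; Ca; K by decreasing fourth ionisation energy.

N > Ca > K

After 3 electrons have been removed, what remains? N³⁺ still has 2 valence electrons; Ca³⁺ is already 1 electron into the core; K³⁺ is already 2 electrons into the core.
Usually core removal costs more than valence removal, but here the competition is close: a tightly held n=2 valence electron can cost more to remove than an n=3 core electron, so the actual values have to decide it.
The numbers (kJ/mol): N 7475, Ca 6491, K 5877.
Putting it together, IE_4: K < Ca < N.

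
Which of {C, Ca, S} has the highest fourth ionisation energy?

Ca

Consider each +3 ion: C³⁺ still has 1 valence electron; Ca³⁺ is already 1 electron into the core; S³⁺ still has 3 valence electrons.
Core electrons are held far more tightly than valence electrons, so Ca tops the IE_4 order.
Valence configurations: C³⁺ [He]2s¹, S³⁺ [Ne]3s²3p¹.
Tabulated IE_4 (kJ/mol): C 6223, Ca 6491, S 4556.
So the fourth ionization energies run S < C < Ca.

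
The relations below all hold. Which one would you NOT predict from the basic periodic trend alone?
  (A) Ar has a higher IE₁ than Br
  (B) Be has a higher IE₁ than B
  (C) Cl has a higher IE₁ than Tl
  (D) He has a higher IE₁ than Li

(B)

The general trend: IE₁ increases across a period and decreases down a group.
(A) Ar (period 3, group 18) vs Br (period 4, group 17): the stated order agrees with the simple trend.
(B) Be (period 2, group 2) vs B (period 2, group 13): the stated order contradicts the simple trend.
(C) Cl (period 3, group 17) vs Tl (period 6, group 13): the stated order agrees with the simple trend.
(D) He (period 1, group 18) vs Li (period 2, group 1): the stated order agrees with the simple trend.
The exception is (B): removing B's lone 2p electron is easier than breaking Be's filled 2s².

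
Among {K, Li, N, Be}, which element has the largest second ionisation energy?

IE_2 is the cost of taking one more electron from the +1 cation: K⁺ is the bare [Ar] core; Li⁺ is the bare [He] core; N⁺ still has 4 valence electrons; Be⁺ still has 1 valence electron.
Core electrons are held far more tightly than valence electrons, so K and Li top the IE_2 order.
Valence configurations: N⁺ [He]2s²2p², Be⁺ [He]2s¹.
Tabulated IE_2 (kJ/mol): K 3052, Li 7298, N 2856, Be 1757.
Overall IE_2 order: Be < N < K < Li.

Li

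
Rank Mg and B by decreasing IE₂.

B, Mg

Consider each +1 ion: Mg⁺ still has 1 valence electron; B⁺ still has 2 valence electrons.
All are still removing valence electrons, so compare the +1 ions as you would atoms: IE_2 generally rises across a period (higher Z_eff) and falls down a group (larger shell), subject to the usual subshell exceptions.
Valence configurations: Mg⁺ [Ne]3s¹, B⁺ [He]2s².
Approximate IE_2 values (kJ/mol): Mg 1451, B 2427.
Overall IE_2 order: Mg < B.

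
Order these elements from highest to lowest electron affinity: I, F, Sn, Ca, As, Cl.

Cl, F, I, Sn, As, Ca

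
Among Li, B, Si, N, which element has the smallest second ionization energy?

Consider each +1 ion: Li⁺ is the bare [He] core; B⁺ still has 2 valence electrons; Si⁺ still has 3 valence electrons; N⁺ still has 4 valence electrons.
Breaking into a closed-shell core is much more expensive than removing a leftover valence electron — Li has the largest IE_2 here.
Valence configurations: B⁺ [He]2s², Si⁺ [Ne]3s²3p¹, N⁺ [He]2s²2p².
Approximate IE_2 values (kJ/mol): Li 7298, B 2427, Si 1577, N 2856.
Hence IE_2: Si < B < N < Li.

Si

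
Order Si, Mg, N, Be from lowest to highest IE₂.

Mg, Si, Be, N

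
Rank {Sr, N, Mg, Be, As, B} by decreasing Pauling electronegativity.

Be is in period 2, group 2; B is in period 2, group 13; N is in period 2, group 15; Mg is in period 3, group 2; As is in period 4, group 15; Sr is in period 5, group 2.
Atoms toward the upper right of the periodic table pull bonding electrons most strongly.
Here both period and group differ, so the two effects have to be weighed against each other.
Mg > Sr: they share group 2; the group trend gives Mg the larger value.
Be > Mg: Be sits above Mg in group 2, so the down-group effect alone puts Be higher.
B > Be: B lies to the right of Be in period 2, so the across-period effect alone puts B higher.
As > B: period and group pull opposite ways; the across-period shift dominates (2.18 vs 2.04).
N > As: N sits above As in group 15, so the down-group effect alone puts N higher.
For reference (Pauling): Be 1.57, B 2.04, N 3.04, Mg 1.31, As 2.18, Sr 0.95.
So from highest to lowest: N > As > B > Be > Mg > Sr.

N > As > B > Be > Mg > Sr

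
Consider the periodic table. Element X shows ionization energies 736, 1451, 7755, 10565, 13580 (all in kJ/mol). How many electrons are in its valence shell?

Look for the largest jump between consecutive ionization energies: IE3/IE2 ≈ 5.3, far larger than any earlier ratio.
That jump marks the point where a core electron is being removed. So the atom has 2 valence electrons.

2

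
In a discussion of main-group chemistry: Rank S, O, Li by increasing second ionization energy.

After 1 electron has been removed, what remains? S⁺ still has 5 valence electrons; O⁺ still has 5 valence electrons; Li⁺ is the bare [He] core.
Pulling an electron out of a noble-gas core costs far more than removing a remaining valence electron, so Li sits at the high end of IE_2.
Valence configurations: S⁺ [Ne]3s²3p³, O⁺ [He]2s²2p³.
Approximate IE_2 values (kJ/mol): S 2252, O 3388, Li 7298.
So the second ionization energies run S < O < Li.

S, O, Li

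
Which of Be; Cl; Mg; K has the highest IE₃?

Be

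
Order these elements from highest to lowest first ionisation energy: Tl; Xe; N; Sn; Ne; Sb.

N is in period 2, group 15; Ne is in period 2, group 18; Sn is in period 5, group 14; Sb is in period 5, group 15; Xe is in period 5, group 18; Tl is in period 6, group 13.
Removing the outermost electron gets harder across a period and easier down a group.
Here both period and group differ, so the two effects have to be weighed against each other.
Sn > Tl: both effects reinforce here, so Sn is clearly the higher of the two.
Sb > Sn: both are in period 5; the period trend gives Sb the larger value.
Xe > Sb: both are in period 5; the period trend gives Xe the larger value.
N > Xe: period and group pull opposite ways; the down-group shift dominates (1402 vs 1170 kJ/mol).
Ne > N: Ne lies to the right of N in period 2, so the across-period effect alone puts Ne higher.
Tabulated first ionization energy (kJ/mol): N 1402, Ne 2081, Sn 709, Sb 831, Xe 1170, Tl 589.
So from highest to lowest: Ne > N > Xe > Sb > Sn > Tl.

Ne > N > Xe > Sb > Sn > Tl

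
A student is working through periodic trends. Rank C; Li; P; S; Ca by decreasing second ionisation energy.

Li, C, S, P, Ca

Consider each +1 ion: C⁺ still has 3 valence electrons; Li⁺ is the bare [He] core; P⁺ still has 4 valence electrons; S⁺ still has 5 valence electrons; Ca⁺ still has 1 valence electron.
Core electrons are held far more tightly than valence electrons, so Li tops the IE_2 order.
Valence configurations: C⁺ [He]2s²2p¹, P⁺ [Ne]3s²3p², S⁺ [Ne]3s²3p³, Ca⁺ [Ar]4s¹.
The numbers (kJ/mol): C 2353, Li 7298, P 1907, S 2252, Ca 1145.
Putting it together, IE_2: Ca < P < S < C < Li.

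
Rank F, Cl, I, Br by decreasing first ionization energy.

F > Cl > Br > I

F is in period 2, group 17; Cl is in period 3, group 17; Br is in period 4, group 17; I is in period 5, group 17.
First ionization energy rises across a period (greater Z_eff holds electrons more tightly) and falls down a group (valence electrons are farther from the nucleus).
All are in group 17, so first ionization energy increases up the group.
So from highest to lowest: F > Cl > Br > I.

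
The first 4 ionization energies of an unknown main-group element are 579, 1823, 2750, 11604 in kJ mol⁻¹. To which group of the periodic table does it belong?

Look for the largest jump between consecutive ionization energies: IE4/IE3 ≈ 4.2, far larger than any earlier ratio.
That jump marks the point where a core electron is being removed. So the atom has 3 valence electrons.
A main-group element with 3 valence electrons is in group 13.

Group 13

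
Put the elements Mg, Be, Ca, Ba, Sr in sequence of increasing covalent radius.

Be is in period 2, group 2; Mg is in period 3, group 2; Ca is in period 4, group 2; Sr is in period 5, group 2; Ba is in period 6, group 2.
Atomic radius shrinks across a period as nuclear charge pulls the same shell inward, and grows down a group as new shells are added.
All are in group 2, so atomic radius increases down the group.
So from smallest to largest: Be < Mg < Ca < Sr < Ba.

Be < Mg < Ca < Sr < Ba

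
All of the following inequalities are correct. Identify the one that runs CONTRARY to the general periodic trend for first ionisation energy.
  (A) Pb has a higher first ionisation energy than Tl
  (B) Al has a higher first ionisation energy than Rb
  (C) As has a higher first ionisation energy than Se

The general trend: first ionisation energy increases across a period and decreases down a group.
(A) Pb (period 6, group 14) vs Tl (period 6, group 13): the stated order agrees with the simple trend.
(B) Al (period 3, group 13) vs Rb (period 5, group 1): the stated order agrees with the simple trend.
(C) As (period 4, group 15) vs Se (period 4, group 16): the stated order contradicts the simple trend.
The exception is (C): Se (4p⁴) ionizes more easily than half-filled As (4p³).

(C)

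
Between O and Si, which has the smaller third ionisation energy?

Si

After 2 electrons have been removed, what remains? O²⁺ still has 4 valence electrons; Si²⁺ still has 2 valence electrons.
All are still removing valence electrons, so compare the +2 ions as you would atoms: IE_3 generally rises across a period (higher Z_eff) and falls down a group (larger shell), subject to the usual subshell exceptions.
Valence configurations: O²⁺ [He]2s²2p², Si²⁺ [Ne]3s².
Tabulated IE_3 (kJ/mol): O 5300, Si 3232.
Putting it together, IE_3: Si < O.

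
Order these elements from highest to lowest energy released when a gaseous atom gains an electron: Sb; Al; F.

F is in period 2, group 17; Al is in period 3, group 13; Sb is in period 5, group 15.
EA tends to increase across a period and decrease down a group, though the pattern is less regular than for IE or radius.
Neither a single period nor a single group — weigh both effects.
Sb > Al: period and group pull opposite ways; the across-period shift dominates (103 vs 42 kJ/mol).
F > Sb: relative to Sb, both the across-period and down-group shifts push F's electron affinity up.
Approximate values (kJ/mol): F 328, Al 42, Sb 103.
So from highest to lowest: F > Sb > Al.

F > Sb > Al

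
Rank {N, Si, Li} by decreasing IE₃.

Consider each +2 ion: N²⁺ still has 3 valence electrons; Si²⁺ still has 2 valence electrons; Li²⁺ is already 1 electron into the core.
Core electrons are held far more tightly than valence electrons, so Li tops the IE_3 order.
Valence configurations: N²⁺ [He]2s²2p¹, Si²⁺ [Ne]3s².
Approximate IE_3 values (kJ/mol): N 4578, Si 3232, Li 11815.
Putting it together, IE_3: Si < N < Li.

Li > N > Si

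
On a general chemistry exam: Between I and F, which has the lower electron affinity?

I

EA tends to increase across a period and decrease down a group, though the pattern is less regular than for IE or radius.
All are in group 17, so electron affinity increases up the group.
So I has the lower electron affinity (I < F).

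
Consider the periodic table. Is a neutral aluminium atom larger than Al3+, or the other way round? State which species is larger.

Al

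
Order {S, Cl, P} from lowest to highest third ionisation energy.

P < S < Cl

Consider each +2 ion: S²⁺ still has 4 valence electrons; Cl²⁺ still has 5 valence electrons; P²⁺ still has 3 valence electrons.
All are still removing valence electrons, so compare the +2 ions as you would atoms: IE_3 generally rises across a period (higher Z_eff) and falls down a group (larger shell), subject to the usual subshell exceptions.
Valence configurations: S²⁺ [Ne]3s²3p², Cl²⁺ [Ne]3s²3p³, P²⁺ [Ne]3s²3p¹.
The numbers (kJ/mol): S 3357, Cl 3822, P 2914.
Putting it together, IE_3: P < S < Cl.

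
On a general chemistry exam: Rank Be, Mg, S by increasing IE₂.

IE_2 is the cost of taking one more electron from the +1 cation: Be⁺ still has 1 valence electron; Mg⁺ still has 1 valence electron; S⁺ still has 5 valence electrons.
All are still removing valence electrons, so compare the +1 ions as you would atoms: IE_2 generally rises across a period (higher Z_eff) and falls down a group (larger shell), subject to the usual subshell exceptions.
Valence configurations: Be⁺ [He]2s¹, Mg⁺ [Ne]3s¹, S⁺ [Ne]3s²3p³.
Tabulated IE_2 (kJ/mol): Be 1757, Mg 1451, S 2252.
So the second ionization energies run Mg < Be < S.

Mg, Be, S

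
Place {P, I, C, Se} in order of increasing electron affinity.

C is in period 2, group 14; P is in period 3, group 15; Se is in period 4, group 16; I is in period 5, group 17.
EA tends to increase across a period and decrease down a group, though the pattern is less regular than for IE or radius.
These sit on a diagonal, where the across-period and down-group effects partly cancel.
C > P: the two effects oppose for this pair; the down-group effect wins (122 vs 72 kJ/mol).
Se > C: period and group pull opposite ways; the across-period shift dominates (195 vs 122 kJ/mol).
I > Se: the two effects oppose for this pair; the across-period effect wins (295 vs 195 kJ/mol).
For reference (kJ/mol): C 122, P 72, Se 195, I 295.
So from lowest to highest: P < C < Se < I.

P, C, Se, I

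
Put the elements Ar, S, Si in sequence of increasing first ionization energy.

Si is in period 3, group 14; S is in period 3, group 16; Ar is in period 3, group 18.
Removing the outermost electron gets harder across a period and easier down a group.
All lie in period 3, so first ionization energy increases left to right.
So from lowest to highest: Si < S < Ar.

Si, S, Ar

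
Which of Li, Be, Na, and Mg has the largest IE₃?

Be

IE_3 is the cost of taking one more electron from the +2 cation: Li²⁺ is already 1 electron into the core; Be²⁺ is the bare [He] core; Na²⁺ is already 1 electron into the core; Mg²⁺ is the bare [Ne] core.
All of these are removing an electron from a noble-gas core or deeper; the smaller core (lower principal quantum number) is held far more tightly, and within a period the higher nuclear charge binds the same core more tightly.
Tabulated IE_3 (kJ/mol): Li 11815, Be 14849, Na 6910, Mg 7733.
Putting it together, IE_3: Na < Mg < Li < Be.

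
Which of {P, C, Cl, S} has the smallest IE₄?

Consider each +3 ion: P³⁺ still has 2 valence electrons; C³⁺ still has 1 valence electron; Cl³⁺ still has 4 valence electrons; S³⁺ still has 3 valence electrons.
All are still removing valence electrons, so compare the +3 ions as you would atoms: IE_4 generally rises across a period (higher Z_eff) and falls down a group (larger shell), subject to the usual subshell exceptions.
Valence configurations: P³⁺ [Ne]3s², C³⁺ [He]2s¹, Cl³⁺ [Ne]3s²3p², S³⁺ [Ne]3s²3p¹.
S³⁺ loses a lone 3p electron whereas P³⁺ must break into a filled 3s² pair, so IE_4(P) > IE_4(S) even though S has the higher nuclear charge.
Approximate IE_4 values (kJ/mol): P 4964, C 6223, Cl 5159, S 4556.
Putting it together, IE_4: S < P < Cl < C.

S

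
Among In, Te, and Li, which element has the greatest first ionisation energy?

Li is in period 2, group 1; In is in period 5, group 13; Te is in period 5, group 16.
IE₁ increases left→right with effective nuclear charge and decreases top→bottom as the valence shell moves farther out.
Here both period and group differ, so the two effects have to be weighed against each other.
In > Li: period and group pull opposite ways; the across-period shift dominates (558 vs 520 kJ/mol).
Te > In: both are in period 5; the period trend gives Te the larger value.
For reference (kJ/mol): Li 520, In 558, Te 869.
The greatest first ionisation energy among these belongs to Te.

Te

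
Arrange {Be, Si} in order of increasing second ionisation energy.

Si < Be

IE_2 is the cost of taking one more electron from the +1 cation: Be⁺ still has 1 valence electron; Si⁺ still has 3 valence electrons.
All are still removing valence electrons, so compare the +1 ions as you would atoms: IE_2 generally rises across a period (higher Z_eff) and falls down a group (larger shell), subject to the usual subshell exceptions.
Valence configurations: Be⁺ [He]2s¹, Si⁺ [Ne]3s²3p¹.
Tabulated IE_2 (kJ/mol): Be 1757, Si 1577.
Hence IE_2: Si < Be.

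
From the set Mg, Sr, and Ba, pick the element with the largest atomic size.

Ba

Mg is in period 3, group 2; Sr is in period 5, group 2; Ba is in period 6, group 2.
Radius decreases left→right (rising Z_eff, same n) and increases top→bottom (higher n).
All are in group 2, so atomic radius increases down the group.
The largest atomic size among these belongs to Ba.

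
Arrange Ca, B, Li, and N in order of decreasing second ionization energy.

Li > N > B > Ca

After 1 electron has been removed, what remains? Ca⁺ still has 1 valence electron; B⁺ still has 2 valence electrons; Li⁺ is the bare [He] core; N⁺ still has 4 valence electrons.
Pulling an electron out of a noble-gas core costs far more than removing a remaining valence electron, so Li sits at the high end of IE_2.
Valence configurations: Ca⁺ [Ar]4s¹, B⁺ [He]2s², N⁺ [He]2s²2p².
The numbers (kJ/mol): Ca 1145, B 2427, Li 7298, N 2856.
Putting it together, IE_2: Ca < B < N < Li.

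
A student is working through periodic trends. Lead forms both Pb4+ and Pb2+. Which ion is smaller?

Pb4+

Both ions have Z = 82 protons, but Pb4+ has lost more electrons, so its remaining electrons feel a larger effective nuclear charge per electron and are pulled in more tightly.
Higher positive charge → smaller ion, so Pb2+ > Pb4+.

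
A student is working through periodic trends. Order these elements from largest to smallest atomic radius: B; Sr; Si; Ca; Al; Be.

Be is in period 2, group 2; B is in period 2, group 13; Al is in period 3, group 13; Si is in period 3, group 14; Ca is in period 4, group 2; Sr is in period 5, group 2.
Moving right in a period, electrons are added to the same shell under a stronger nuclear pull, so atoms get smaller; moving down, a new shell is opened and atoms get larger.
Neither a single period nor a single group — weigh both effects.
Be > B: both are in period 2; the period trend gives Be the larger value.
Si > Be: the two effects oppose for this pair; the down-group effect wins (116 vs 102 pm).
Al > Si: Al lies to the left of Si in period 3, so the across-period effect alone puts Al larger.
Ca > Al: both effects reinforce here, so Ca is clearly the larger of the two.
Sr > Ca: Sr sits below Ca in group 2, so the down-group effect alone puts Sr larger.
Approximate values (pm): Be 102, B 85, Al 126, Si 116, Ca 171, Sr 185.
So from largest to smallest: Sr > Ca > Al > Si > Be > B.

Sr > Ca > Al > Si > Be > B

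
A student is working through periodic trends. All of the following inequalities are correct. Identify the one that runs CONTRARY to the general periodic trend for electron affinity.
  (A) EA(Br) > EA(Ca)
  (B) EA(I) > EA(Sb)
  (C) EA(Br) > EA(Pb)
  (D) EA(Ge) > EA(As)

(D)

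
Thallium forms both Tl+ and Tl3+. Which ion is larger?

Both ions have Z = 81 protons, but Tl3+ has lost more electrons, so its remaining electrons feel a larger effective nuclear charge per electron and are pulled in more tightly.
Higher positive charge → smaller ion, so Tl+ > Tl3+.

Tl+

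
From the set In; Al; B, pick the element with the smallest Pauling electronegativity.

Al

B is in period 2, group 13; Al is in period 3, group 13; In is in period 5, group 13.
Electronegativity increases across a period and decreases down a group, tracking effective nuclear charge and atomic size.
All are in group 13; the group trend (electronegativity increases up the group) applies, with the exception below.
Note the exception: In has a higher electronegativity than Al, contrary to the simple trend — poor shielding by filled d (and f) subshells raises the heavier element's effective nuclear charge more than the simple down-group trend predicts.
Tabulated electronegativity (Pauling): B 2.04, Al 1.61, In 1.78.
The smallest Pauling electronegativity among these belongs to Al.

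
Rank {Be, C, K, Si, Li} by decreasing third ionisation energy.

Be > Li > C > K > Si

The third ionization energy removes an electron from the +2 ion. For each element: Be²⁺ is the bare [He] core; C²⁺ still has 2 valence electrons; K²⁺ is already 1 electron into the core; Si²⁺ still has 2 valence electrons; Li²⁺ is already 1 electron into the core.
Usually core removal costs more than valence removal, but here the competition is close: a tightly held n=2 valence electron can cost more to remove than an n=3 core electron, so the actual values have to decide it.
Valence configurations: C²⁺ [He]2s², Si²⁺ [Ne]3s².
The numbers (kJ/mol): Be 14849, C 4620, K 4420, Si 3232, Li 11815.
Hence IE_3: Si < K < C < Li < Be.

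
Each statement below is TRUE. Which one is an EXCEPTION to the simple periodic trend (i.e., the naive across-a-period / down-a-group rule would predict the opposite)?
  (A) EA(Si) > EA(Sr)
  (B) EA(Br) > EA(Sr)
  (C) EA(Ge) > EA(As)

(C)

The general trend: electron affinity increases across a period and decreases down a group.
(A) Si (period 3, group 14) vs Sr (period 5, group 2): the stated order agrees with the simple trend.
(B) Br (period 4, group 17) vs Sr (period 5, group 2): the stated order agrees with the simple trend.
(C) Ge (period 4, group 14) vs As (period 4, group 15): the stated order contradicts the simple trend.
The exception is (C): adding an electron to As's half-filled 4p³ is unfavourable, so Ge (4p²) has the more exothermic EA.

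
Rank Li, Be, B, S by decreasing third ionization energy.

After 2 electrons have been removed, what remains? Li²⁺ is already 1 electron into the core; Be²⁺ is the bare [He] core; B²⁺ still has 1 valence electron; S²⁺ still has 4 valence electrons.
Core electrons are held far more tightly than valence electrons, so Li and Be top the IE_3 order.
Valence configurations: B²⁺ [He]2s¹, S²⁺ [Ne]3s²3p².
Approximate IE_3 values (kJ/mol): Li 11815, Be 14849, B 3660, S 3357.
So the third ionization energies run S < B < Li < Be.

Be, Li, B, S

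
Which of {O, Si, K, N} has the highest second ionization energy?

O

Consider each +1 ion: O⁺ still has 5 valence electrons; Si⁺ still has 3 valence electrons; K⁺ is the bare [Ar] core; N⁺ still has 4 valence electrons.
Usually core removal costs more than valence removal, but here the competition is close: a tightly held n=2 valence electron can cost more to remove than an n=3 core electron, so the actual values have to decide it.
Valence configurations: O⁺ [He]2s²2p³, Si⁺ [Ne]3s²3p¹, N⁺ [He]2s²2p².
Approximate IE_2 values (kJ/mol): O 3388, Si 1577, K 3052, N 2856.
So the second ionization energies run Si < N < K < O.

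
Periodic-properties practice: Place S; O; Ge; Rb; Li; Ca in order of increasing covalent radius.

Li is in period 2, group 1; O is in period 2, group 16; S is in period 3, group 16; Ca is in period 4, group 2; Ge is in period 4, group 14; Rb is in period 5, group 1.
Across a period the added protons contract the valence shell; down a group each new principal shell makes the atom larger.
Here both period and group differ, so the two effects have to be weighed against each other.
S > O: they share group 16; the group trend gives S the larger value.
Ge > S: both effects reinforce here, so Ge is clearly the larger of the two.
Li > Ge: the two effects oppose for this pair; the across-period effect wins (133 vs 121 pm).
Ca > Li: period and group pull opposite ways; the down-group shift dominates (171 vs 133 pm).
Rb > Ca: both effects reinforce here, so Rb is clearly the larger of the two.
Approximate values (pm): Li 133, O 63, S 103, Ca 171, Ge 121, Rb 210.
So from smallest to largest: O < S < Ge < Li < Ca < Rb.

O < S < Ge < Li < Ca < Rb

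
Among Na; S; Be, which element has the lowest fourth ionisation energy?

The fourth ionization energy removes an electron from the +3 ion. For each element: Na³⁺ is already 2 electrons into the core; S³⁺ still has 3 valence electrons; Be³⁺ is already 1 electron into the core.
Breaking into a closed-shell core is much more expensive than removing a leftover valence electron — Na and Be have the largest IE_4 here.
Tabulated IE_4 (kJ/mol): Na 9543, S 4556, Be 21007.
So the fourth ionization energies run S < Na < Be.

S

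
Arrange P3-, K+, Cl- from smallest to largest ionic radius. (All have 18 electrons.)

All of these have 18 electrons, so size is governed by nuclear charge alone: the more protons, the stronger the pull on the same electron cloud, and the smaller the ion.
Nuclear charges: K+ (Z=19), Cl- (Z=17), P3- (Z=15).
Smallest to largest: K+ < Cl- < P3-.

K+ < Cl- < P3-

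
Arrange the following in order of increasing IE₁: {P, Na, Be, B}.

Be is in period 2, group 2; B is in period 2, group 13; Na is in period 3, group 1; P is in period 3, group 15.
Across a period the outer electron is held more tightly (higher IE₁); down a group it sits in a higher shell, more shielded, and comes off more easily.
These span different periods and groups, so the two trends combine.
B > Na: relative to Na, both the across-period and down-group shifts push B's first ionization energy up.
Be > B: this pair runs against the simple trend — see the exception note.
P > Be: the two effects oppose for this pair; the across-period effect wins (1012 vs 900 kJ/mol).
Note the exception: Be has a higher first ionization energy than B, contrary to the simple trend — removing B's lone 2p electron is easier than breaking Be's filled 2s².
Approximate values (kJ/mol): Be 900, B 801, Na 496, P 1012.
So from lowest to highest: Na < B < Be < P.

Na, B, Be, P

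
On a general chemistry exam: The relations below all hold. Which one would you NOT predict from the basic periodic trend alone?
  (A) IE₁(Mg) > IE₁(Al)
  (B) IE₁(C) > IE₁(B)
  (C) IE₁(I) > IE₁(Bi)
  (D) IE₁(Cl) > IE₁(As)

(A)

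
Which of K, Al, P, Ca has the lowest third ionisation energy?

Al

After 2 electrons have been removed, what remains? K²⁺ is already 1 electron into the core; Al²⁺ still has 1 valence electron; P²⁺ still has 3 valence electrons; Ca²⁺ is the bare [Ar] core.
Core electrons are held far more tightly than valence electrons, so K and Ca top the IE_3 order.
Valence configurations: Al²⁺ [Ne]3s¹, P²⁺ [Ne]3s²3p¹.
Tabulated IE_3 (kJ/mol): K 4420, Al 2745, P 2914, Ca 4912.
So the third ionization energies run Al < P < K < Ca.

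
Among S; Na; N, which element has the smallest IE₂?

S

After 1 electron has been removed, what remains? S⁺ still has 5 valence electrons; Na⁺ is the bare [Ne] core; N⁺ still has 4 valence electrons.
Core electrons are held far more tightly than valence electrons, so Na tops the IE_2 order.
Valence configurations: S⁺ [Ne]3s²3p³, N⁺ [He]2s²2p².
Tabulated IE_2 (kJ/mol): S 2252, Na 4562, N 2856.
Putting it together, IE_2: S < N < Na.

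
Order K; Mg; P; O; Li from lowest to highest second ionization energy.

Mg < P < K < O < Li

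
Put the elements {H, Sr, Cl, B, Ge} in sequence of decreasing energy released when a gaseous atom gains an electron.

Cl, Ge, H, B, Sr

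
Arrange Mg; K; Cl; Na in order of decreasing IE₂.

Na > K > Cl > Mg

After 1 electron has been removed, what remains? Mg⁺ still has 1 valence electron; K⁺ is the bare [Ar] core; Cl⁺ still has 6 valence electrons; Na⁺ is the bare [Ne] core.
Breaking into a closed-shell core is much more expensive than removing a leftover valence electron — K and Na have the largest IE_2 here.
Valence configurations: Mg⁺ [Ne]3s¹, Cl⁺ [Ne]3s²3p⁴.
Tabulated IE_2 (kJ/mol): Mg 1451, K 3052, Cl 2298, Na 4562.
Putting it together, IE_2: Mg < Cl < K < Na.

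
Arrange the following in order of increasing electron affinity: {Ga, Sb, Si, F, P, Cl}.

Ga, P, Sb, Si, F, Cl

F is in period 2, group 17; Si is in period 3, group 14; P is in period 3, group 15; Cl is in period 3, group 17; Ga is in period 4, group 13; Sb is in period 5, group 15.
Electron affinity generally becomes more exothermic across a period toward the halogens and less exothermic down a group.
These span different periods and groups, so the two trends combine.
P > Ga: both effects reinforce here, so P is clearly the higher of the two.
Sb > P: this pair runs against the simple trend — see the exception note.
Si > Sb: the two effects oppose for this pair; the down-group effect wins (134 vs 103 kJ/mol).
F > Si: both effects reinforce here, so F is clearly the higher of the two.
Cl > F: this pair runs against the simple trend — see the exception note.
Note the exception: Sb has a higher electron affinity than P, contrary to the simple trend — both are half-filled np³, but the pairing/repulsion penalty for the added electron shrinks as the p orbitals become larger and more diffuse down the group, and for Sb that outweighs the weaker nuclear attraction.
Note the exception: Cl has a higher electron affinity than F, contrary to the simple trend — F's small 2p subshell makes the incoming electron feel strong e⁻–e⁻ repulsion, so Cl actually releases more energy on gaining an electron.
Note the exception: Si has a higher electron affinity than P, contrary to the simple trend — adding an electron to P's half-filled 3p³ is unfavourable, so Si (3p²) has the more exothermic EA.
Approximate values (kJ/mol): F 328, Si 134, P 72, Cl 349, Ga 29, Sb 103.
So from lowest to highest: Ga < P < Sb < Si < F < Cl.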